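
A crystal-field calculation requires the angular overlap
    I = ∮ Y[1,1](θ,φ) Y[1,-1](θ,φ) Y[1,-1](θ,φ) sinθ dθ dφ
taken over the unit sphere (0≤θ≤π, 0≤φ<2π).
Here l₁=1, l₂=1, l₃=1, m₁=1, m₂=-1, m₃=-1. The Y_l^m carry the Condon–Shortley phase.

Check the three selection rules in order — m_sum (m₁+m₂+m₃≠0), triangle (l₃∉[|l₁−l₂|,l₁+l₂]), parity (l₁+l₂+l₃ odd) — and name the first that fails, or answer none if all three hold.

azimuthal sum: 1 − 1 − 1 = -1  ✗
0 ≤ 1 ≤ 2 (triangle on l)
L = 1 + 1 + 1 = 3 (odd)

m_sum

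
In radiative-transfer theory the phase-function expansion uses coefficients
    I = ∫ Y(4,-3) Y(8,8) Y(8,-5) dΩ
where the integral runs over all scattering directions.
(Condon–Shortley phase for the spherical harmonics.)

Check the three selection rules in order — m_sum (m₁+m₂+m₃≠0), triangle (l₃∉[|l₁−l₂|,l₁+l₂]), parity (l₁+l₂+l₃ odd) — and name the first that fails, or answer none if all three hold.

none

azimuthal sum: -3 + 8 − 5 = 0  ✓
4 ≤ 8 ≤ 12 (triangle on l)  ✓
L = 4 + 8 + 8 = 20 (even)  ✓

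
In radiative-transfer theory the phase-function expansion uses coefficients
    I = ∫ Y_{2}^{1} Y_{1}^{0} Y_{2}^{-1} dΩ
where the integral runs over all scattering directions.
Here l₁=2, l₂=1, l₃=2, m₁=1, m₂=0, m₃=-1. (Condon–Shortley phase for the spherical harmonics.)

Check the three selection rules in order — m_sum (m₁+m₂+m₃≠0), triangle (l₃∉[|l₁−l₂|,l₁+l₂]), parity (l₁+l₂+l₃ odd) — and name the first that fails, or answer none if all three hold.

parity

m₁+m₂+m₃ = 1 + 0 − 1 = 0  ✓
triangle: |2−1|=1 ≤ l₃=2 ≤ 2+1=3  ✓
parity: l₁+l₂+l₃ = 5 is odd  ✗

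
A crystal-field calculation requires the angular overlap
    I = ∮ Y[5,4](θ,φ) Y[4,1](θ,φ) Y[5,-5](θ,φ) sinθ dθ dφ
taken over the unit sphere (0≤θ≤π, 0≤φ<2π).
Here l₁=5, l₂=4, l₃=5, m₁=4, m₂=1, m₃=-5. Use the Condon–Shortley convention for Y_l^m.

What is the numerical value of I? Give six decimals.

0.184127

Rules hold: Σm=0, L=14 even, 1≤5≤9.
N = 11·9·11 = 1089
Δ = 4!·6!·4!/15! = 1/3153150
Racah Σ t=0..4: t=0:+1/69120 t=1:−1/1728 t=2:+1/576 t=3:−1/1728 t=4:+1/69120 = 7/11520
⇒ 3j(5 4 5; 0 0 0)² = 2/143, sgn -1
Racah Σ t=1..1: t=1:−1/103680 = -1/103680
⇒ 3j(5 4 5; 4 1 -5)² = 4/143, sgn -1
4πI² = N·(3j₀)²·(3jₘ)² = 72/169
I = +1·√(0.426036/4π) = 0.18412721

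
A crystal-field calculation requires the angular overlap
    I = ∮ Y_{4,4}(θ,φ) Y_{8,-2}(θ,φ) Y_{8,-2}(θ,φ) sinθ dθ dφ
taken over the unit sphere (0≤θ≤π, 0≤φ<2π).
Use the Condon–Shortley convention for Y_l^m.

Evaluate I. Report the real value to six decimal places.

Rules hold: Σm=0, L=20 even, 4≤8≤12.
N = 9·17·17 = 2601
Δ = 4!·4!·12!/21! = 1/185175900
Racah Σ t=0..4: t=0:+1/557383680 t=1:−1/21772800 t=2:+1/8294400 t=3:−1/21772800 t=4:+1/557383680 = 1/30965760
⇒ 3j(4 8 8; 0 0 0)² = 36/4199, sgn +1
Racah Σ t=0..0: t=0:+1/298598400 = 1/298598400
⇒ 3j(4 8 8; 4 -2 -2)² = 70/4199, sgn +1
4πI² = N·(3j₀)²·(3jₘ)² = 22680/61009
I = +1·√(0.371748/4π) = 0.17199651

0.171997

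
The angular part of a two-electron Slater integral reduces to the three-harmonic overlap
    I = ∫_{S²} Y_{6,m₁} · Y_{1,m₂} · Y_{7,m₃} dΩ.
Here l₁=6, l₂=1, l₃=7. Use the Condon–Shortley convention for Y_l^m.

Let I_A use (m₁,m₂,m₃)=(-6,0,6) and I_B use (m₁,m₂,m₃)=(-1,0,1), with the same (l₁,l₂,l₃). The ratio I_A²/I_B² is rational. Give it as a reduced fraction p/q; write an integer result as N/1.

Shared (l₁,l₂,l₃)=(6,1,7): N and (l;000)² cancel in I_A²/I_B².
A: Δ = 0!·12!·2!/15! = 1/1365; Racah Σ t=0..0: t=0:+1/479001600 = 1/479001600; ⇒ 3j(6 1 7; -6 0 6)² = 1/105, sgn -1
B: Δ = 0!·12!·2!/15! = 1/1365; Racah Σ t=0..0: t=0:+1/604800 = 1/604800; ⇒ 3j(6 1 7; -1 0 1)² = 16/455, sgn +1
I_A²/I_B² = (1/105)/(16/455) = 13/48

13/48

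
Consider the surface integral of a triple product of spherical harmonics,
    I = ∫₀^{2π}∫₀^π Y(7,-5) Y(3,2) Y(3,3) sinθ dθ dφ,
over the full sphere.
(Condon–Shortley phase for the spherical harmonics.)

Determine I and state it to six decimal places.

triangle: need 4≤l₃≤10, have 3; I=0

0.000000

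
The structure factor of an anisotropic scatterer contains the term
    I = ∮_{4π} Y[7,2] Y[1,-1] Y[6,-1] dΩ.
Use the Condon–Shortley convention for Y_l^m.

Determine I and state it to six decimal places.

0.209937

Checks pass: Σm=0; 14 even; l₃=6∈[6,8].
(2·7+1)(2·1+1)(2·6+1) = 585
Δ: 2! 12! 0! / 15! → 1/1365
sum: t=1:−1/518400 = -1/518400
3j²(7 1 6; 0 0 0) = Δ·Π!·Σ² = 7/195  (sign -1)
sum: t=0:+1/1209600 = 1/1209600
3j²(7 1 6; 2 -1 -1) = Δ·Π!·Σ² = 12/455  (sign -1)
combine: 4πI² = 585·7/195·12/455 = 36/65
take √, sign +1: I = 0.20993732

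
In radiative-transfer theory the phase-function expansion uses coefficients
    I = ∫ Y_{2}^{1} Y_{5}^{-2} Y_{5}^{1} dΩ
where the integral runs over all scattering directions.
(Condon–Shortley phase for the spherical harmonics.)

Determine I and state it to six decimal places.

Rules hold: Σm=0, L=12 even, 3≤5≤7.
N = 5·11·11 = 605
Δ = 2!·2!·8!/13! = 1/38610
Racah Σ t=0..2: t=0:+1/2880 t=1:−1/576 t=2:+1/2880 = -1/960
⇒ 3j(2 5 5; 0 0 0)² = 10/429, sgn +1
Racah Σ t=0..1: t=0:+1/1440 t=1:−1/2880 = 1/2880
⇒ 3j(2 5 5; 1 -2 1)² = 7/715, sgn +1
4πI² = N·(3j₀)²·(3jₘ)² = 70/507
I = +1·√(0.138067/4π) = 0.10481902

0.104819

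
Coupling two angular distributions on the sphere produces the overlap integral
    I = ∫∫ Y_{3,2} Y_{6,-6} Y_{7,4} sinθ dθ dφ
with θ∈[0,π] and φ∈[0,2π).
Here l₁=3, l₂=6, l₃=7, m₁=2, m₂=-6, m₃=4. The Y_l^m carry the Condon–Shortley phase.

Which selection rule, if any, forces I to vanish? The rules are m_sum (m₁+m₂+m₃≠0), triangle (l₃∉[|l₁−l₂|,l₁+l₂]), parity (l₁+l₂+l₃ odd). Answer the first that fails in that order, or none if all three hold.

azimuthal sum: 2 − 6 + 4 = 0  ✓
3 ≤ 7 ≤ 9 (triangle on l)  ✓
L = 3 + 6 + 7 = 16 (even)  ✓

none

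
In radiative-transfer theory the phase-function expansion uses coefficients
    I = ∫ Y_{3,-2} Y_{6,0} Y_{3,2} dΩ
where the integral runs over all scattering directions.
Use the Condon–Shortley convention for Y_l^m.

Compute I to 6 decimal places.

0.071126

m-sum 0 ✓  L=12 even ✓  3≤3≤9 ✓
Π(2lᵢ+1) = 7×13×7 = 637
triangle coeff Δ(3,6,3) = 1/12012
Σ_t [3,3]: t=3:−1/1296 = -1/1296
(3j)²=100/3003 [(3 6 3; 0 0 0)], sign=+1
Σ_t [5,5]: t=5:−1/14400 = -1/14400
(3j)²=3/1001 [(3 6 3; -2 0 2)], sign=+1
⇒ 4πI² = 100/1573
I = (+1)√(100/1573/(4π)) = 0.07112638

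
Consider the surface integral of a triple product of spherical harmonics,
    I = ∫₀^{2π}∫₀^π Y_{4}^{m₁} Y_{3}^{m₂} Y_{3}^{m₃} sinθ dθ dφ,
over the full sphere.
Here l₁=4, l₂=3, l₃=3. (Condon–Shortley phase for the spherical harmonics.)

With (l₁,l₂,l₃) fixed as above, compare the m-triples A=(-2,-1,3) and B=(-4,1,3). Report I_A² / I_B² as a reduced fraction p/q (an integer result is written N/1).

9/7

l's match ⇒ only the (l;m) 3-j factors differ between A and B.
A: triangle coeff Δ(4,3,3) = 1/34650; Σ_t [2,2]: t=2:+1/192 = 1/192; (3j)²=3/77 [(4 3 3; -2 -1 3)], sign=+1
B: triangle coeff Δ(4,3,3) = 1/34650; Σ_t [4,4]: t=4:+1/1152 = 1/1152; (3j)²=1/33 [(4 3 3; -4 1 3)], sign=+1
I_A²/I_B² = (3/77)/(1/33) = 9/7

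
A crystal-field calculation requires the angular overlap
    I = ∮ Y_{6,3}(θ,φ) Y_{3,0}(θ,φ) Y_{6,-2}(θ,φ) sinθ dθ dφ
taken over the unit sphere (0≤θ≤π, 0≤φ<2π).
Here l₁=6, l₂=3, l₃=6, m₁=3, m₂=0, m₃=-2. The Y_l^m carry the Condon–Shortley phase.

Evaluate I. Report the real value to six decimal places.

0.000000

m-sum = 3 + 0 − 2 = 1 ≠ 0 ⇒ I = 0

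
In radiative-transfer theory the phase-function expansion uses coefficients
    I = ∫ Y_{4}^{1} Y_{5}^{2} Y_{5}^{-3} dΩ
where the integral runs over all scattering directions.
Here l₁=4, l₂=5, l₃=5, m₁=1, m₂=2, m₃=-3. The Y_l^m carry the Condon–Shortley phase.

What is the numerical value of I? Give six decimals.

-0.118854

m-sum 0 ✓  L=14 even ✓  1≤5≤9 ✓
Π(2lᵢ+1) = 9×11×11 = 1089
triangle coeff Δ(4,5,5) = 1/3153150
Σ_t [0,4]: t=0:+1/69120 t=1:−1/1728 t=2:+1/576 t=3:−1/1728 t=4:+1/69120 = 7/11520
(3j)²=2/143 [(4 5 5; 0 0 0)], sign=-1
Σ_t [1,3]: t=1:−1/17280 t=2:+1/2880 t=3:−1/6912 = 1/6912
(3j)²=5/429 [(4 5 5; 1 2 -3)], sign=+1
⇒ 4πI² = 30/169
I = (-1)√(30/169/(4π)) = -0.11885360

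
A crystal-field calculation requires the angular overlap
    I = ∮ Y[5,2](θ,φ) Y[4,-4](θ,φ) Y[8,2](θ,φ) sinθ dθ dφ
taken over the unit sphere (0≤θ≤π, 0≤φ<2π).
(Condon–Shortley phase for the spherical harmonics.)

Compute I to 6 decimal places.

Σlᵢ=17 odd — θ-integrand is odd under cosθ→−cosθ; I=0

0.000000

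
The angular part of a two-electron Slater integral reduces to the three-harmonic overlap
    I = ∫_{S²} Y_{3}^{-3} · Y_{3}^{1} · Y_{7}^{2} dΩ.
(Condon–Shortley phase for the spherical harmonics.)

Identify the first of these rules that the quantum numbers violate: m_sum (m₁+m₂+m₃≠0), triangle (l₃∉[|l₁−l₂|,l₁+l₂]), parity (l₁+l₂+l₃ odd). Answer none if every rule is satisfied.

azimuthal sum: -3 + 1 + 2 = 0  ✓
0 ≤ 7 ≤ 6 (triangle on l)  ✗
L = 3 + 3 + 7 = 13 (odd)

triangle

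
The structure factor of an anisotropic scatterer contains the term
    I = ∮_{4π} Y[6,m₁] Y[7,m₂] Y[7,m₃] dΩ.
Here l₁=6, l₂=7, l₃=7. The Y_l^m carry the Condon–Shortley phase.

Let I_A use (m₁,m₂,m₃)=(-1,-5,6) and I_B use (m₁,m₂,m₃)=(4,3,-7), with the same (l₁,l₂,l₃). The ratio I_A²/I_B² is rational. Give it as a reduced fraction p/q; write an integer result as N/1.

77/150

l's match ⇒ only the (l;m) 3-j factors differ between A and B.
A: triangle coeff Δ(6,7,7) = 1/2444321880; Σ_t [1,2]: t=1:−1/435456000 t=2:+1/232243200 = 1/497664000; (3j)²=77/12920 [(6 7 7; -1 -5 6)], sign=-1
B: triangle coeff Δ(6,7,7) = 1/2444321880; Σ_t [2,2]: t=2:+1/1393459200 = 1/1393459200; (3j)²=15/1292 [(6 7 7; 4 3 -7)], sign=+1
I_A²/I_B² = (77/12920)/(15/1292) = 77/150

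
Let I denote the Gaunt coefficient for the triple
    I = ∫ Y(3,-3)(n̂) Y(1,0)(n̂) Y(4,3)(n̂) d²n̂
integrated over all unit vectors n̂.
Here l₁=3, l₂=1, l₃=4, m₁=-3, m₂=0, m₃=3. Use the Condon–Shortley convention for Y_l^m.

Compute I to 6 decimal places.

Rules hold: Σm=0, L=8 even, 2≤4≤4.
N = 7·3·9 = 189
Δ = 0!·6!·2!/9! = 1/252
Racah Σ t=0..0: t=0:+1/36 = 1/36
⇒ 3j(3 1 4; 0 0 0)² = 4/63, sgn +1
Racah Σ t=0..0: t=0:+1/720 = 1/720
⇒ 3j(3 1 4; -3 0 3)² = 1/36, sgn -1
4πI² = N·(3j₀)²·(3jₘ)² = 1/3
I = -1·√(0.333333/4π) = -0.16286750

-0.162868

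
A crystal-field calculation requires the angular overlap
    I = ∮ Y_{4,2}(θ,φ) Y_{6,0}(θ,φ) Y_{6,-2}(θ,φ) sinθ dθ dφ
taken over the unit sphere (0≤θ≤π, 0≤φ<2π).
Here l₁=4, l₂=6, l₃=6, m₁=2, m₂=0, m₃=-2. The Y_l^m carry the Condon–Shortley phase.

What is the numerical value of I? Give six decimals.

Checks pass: Σm=0; 16 even; l₃=6∈[2,10].
(2·4+1)(2·6+1)(2·6+1) = 1521
Δ: 4! 4! 8! / 17! → 1/15315300
sum: t=0:+1/829440 t=1:−1/25920 t=2:+1/9216 t=3:−1/25920 t=4:+1/829440 = 7/207360
3j²(4 6 6; 0 0 0) = Δ·Π!·Σ² = 28/2431  (sign +1)
sum: t=0:+1/138240 t=1:−1/25920 t=2:+1/55296 = -11/829440
3j²(4 6 6; 2 0 -2) = Δ·Π!·Σ² = 11/1326  (sign -1)
combine: 4πI² = 1521·28/2431·11/1326 = 42/289
take √, sign -1: I = -0.10754019

-0.107540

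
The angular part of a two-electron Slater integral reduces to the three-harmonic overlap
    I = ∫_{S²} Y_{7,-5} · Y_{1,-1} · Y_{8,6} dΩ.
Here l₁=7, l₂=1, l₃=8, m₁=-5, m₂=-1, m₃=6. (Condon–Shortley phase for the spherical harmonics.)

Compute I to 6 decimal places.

Rules hold: Σm=0, L=16 even, 6≤8≤8.
N = 15·3·17 = 765
Δ = 0!·14!·2!/17! = 1/2040
Racah Σ t=0..0: t=0:+1/25401600 = 1/25401600
⇒ 3j(7 1 8; 0 0 0)² = 8/255, sgn +1
Racah Σ t=0..0: t=0:+1/1916006400 = 1/1916006400
⇒ 3j(7 1 8; -5 -1 6)² = 91/2040, sgn +1
4πI² = N·(3j₀)²·(3jₘ)² = 91/85
I = +1·√(1.07059/4π) = 0.29188132

0.291881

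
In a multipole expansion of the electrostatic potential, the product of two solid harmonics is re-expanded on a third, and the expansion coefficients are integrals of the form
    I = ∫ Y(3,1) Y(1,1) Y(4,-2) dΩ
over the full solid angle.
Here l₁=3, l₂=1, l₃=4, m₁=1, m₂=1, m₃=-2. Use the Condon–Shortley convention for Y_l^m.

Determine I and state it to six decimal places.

0.238414

m-sum 0 ✓  L=8 even ✓  2≤4≤4 ✓
Π(2lᵢ+1) = 7×3×9 = 189
triangle coeff Δ(3,1,4) = 1/252
Σ_t [0,0]: t=0:+1/36 = 1/36
(3j)²=4/63 [(3 1 4; 0 0 0)], sign=+1
Σ_t [0,0]: t=0:+1/96 = 1/96
(3j)²=5/84 [(3 1 4; 1 1 -2)], sign=+1
⇒ 4πI² = 5/7
I = (+1)√(5/7/(4π)) = 0.23841361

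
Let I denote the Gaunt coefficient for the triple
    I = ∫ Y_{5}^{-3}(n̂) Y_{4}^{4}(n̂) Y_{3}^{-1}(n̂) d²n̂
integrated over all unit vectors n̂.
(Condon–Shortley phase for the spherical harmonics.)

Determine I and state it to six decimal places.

Rules hold: Σm=0, L=12 even, 1≤3≤9.
N = 11·9·7 = 693
Δ = 6!·4!·2!/13! = 1/180180
Racah Σ t=2..4: t=2:+1/576 t=3:−1/144 t=4:+1/576 = -1/288
⇒ 3j(5 4 3; 0 0 0)² = 20/1001, sgn +1
Racah Σ t=6..6: t=6:+1/5760 = 1/5760
⇒ 3j(5 4 3; -3 4 -1)² = 56/2145, sgn +1
4πI² = N·(3j₀)²·(3jₘ)² = 672/1859
I = +1·√(0.361485/4π) = 0.16960553

0.169606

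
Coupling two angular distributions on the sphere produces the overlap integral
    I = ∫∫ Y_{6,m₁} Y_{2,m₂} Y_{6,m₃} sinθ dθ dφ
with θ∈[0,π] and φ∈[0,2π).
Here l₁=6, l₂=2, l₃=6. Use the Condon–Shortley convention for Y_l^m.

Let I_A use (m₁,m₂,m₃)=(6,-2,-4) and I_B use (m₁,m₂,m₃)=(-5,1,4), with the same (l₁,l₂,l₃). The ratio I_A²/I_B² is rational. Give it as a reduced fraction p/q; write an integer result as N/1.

l's match ⇒ only the (l;m) 3-j factors differ between A and B.
A: triangle coeff Δ(6,2,6) = 1/90090; Σ_t [0,0]: t=0:+1/14515200 = 1/14515200; (3j)²=2/455 [(6 2 6; 6 -2 -4)], sign=+1
B: triangle coeff Δ(6,2,6) = 1/90090; Σ_t [1,2]: t=1:−1/7257600 t=2:+1/725760 = 1/806400; (3j)²=27/910 [(6 2 6; -5 1 4)], sign=+1
I_A²/I_B² = (2/455)/(27/910) = 4/27

4/27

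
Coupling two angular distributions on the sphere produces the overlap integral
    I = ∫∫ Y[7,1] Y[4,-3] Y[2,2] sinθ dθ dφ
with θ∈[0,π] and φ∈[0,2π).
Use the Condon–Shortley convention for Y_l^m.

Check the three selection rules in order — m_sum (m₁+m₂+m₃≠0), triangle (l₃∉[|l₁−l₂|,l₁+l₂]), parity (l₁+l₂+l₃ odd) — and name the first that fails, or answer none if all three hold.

triangle

m₁+m₂+m₃ = 1 − 3 + 2 = 0  ✓
triangle: |7−4|=3 ≤ l₃=2 ≤ 7+4=11  ✗
parity: l₁+l₂+l₃ = 13 is odd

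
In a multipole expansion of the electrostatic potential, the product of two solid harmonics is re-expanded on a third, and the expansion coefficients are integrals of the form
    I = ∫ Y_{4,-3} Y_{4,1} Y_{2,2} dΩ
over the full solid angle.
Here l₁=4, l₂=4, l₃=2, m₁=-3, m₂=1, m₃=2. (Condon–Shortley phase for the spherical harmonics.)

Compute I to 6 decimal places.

Rules hold: Σm=0, L=10 even, 0≤2≤8.
N = 9·9·5 = 405
Δ = 6!·2!·2!/11! = 1/13860
Racah Σ t=2..4: t=2:+1/192 t=3:−1/36 t=4:+1/192 = -5/288
⇒ 3j(4 4 2; 0 0 0)² = 20/693, sgn -1
Racah Σ t=5..5: t=5:−1/480 = -1/480
⇒ 3j(4 4 2; -3 1 2)² = 3/110, sgn -1
4πI² = N·(3j₀)²·(3jₘ)² = 270/847
I = +1·√(0.318772/4π) = 0.15927046

0.159270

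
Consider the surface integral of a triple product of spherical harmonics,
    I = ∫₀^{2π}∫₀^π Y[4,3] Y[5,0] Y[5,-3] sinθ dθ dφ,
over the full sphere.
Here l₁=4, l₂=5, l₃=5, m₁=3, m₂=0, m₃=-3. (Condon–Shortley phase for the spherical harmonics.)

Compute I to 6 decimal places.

Rules hold: Σm=0, L=14 even, 1≤5≤9.
N = 9·11·11 = 1089
Δ = 4!·4!·6!/15! = 1/3153150
Racah Σ t=0..4: t=0:+1/69120 t=1:−1/1728 t=2:+1/576 t=3:−1/1728 t=4:+1/69120 = 7/11520
⇒ 3j(4 5 5; 0 0 0)² = 2/143, sgn -1
Racah Σ t=0..1: t=0:+1/17280 t=1:−1/6912 = -1/11520
⇒ 3j(4 5 5; 3 0 -3)² = 2/143, sgn -1
4πI² = N·(3j₀)²·(3jₘ)² = 36/169
I = +1·√(0.213018/4π) = 0.13019760

0.130198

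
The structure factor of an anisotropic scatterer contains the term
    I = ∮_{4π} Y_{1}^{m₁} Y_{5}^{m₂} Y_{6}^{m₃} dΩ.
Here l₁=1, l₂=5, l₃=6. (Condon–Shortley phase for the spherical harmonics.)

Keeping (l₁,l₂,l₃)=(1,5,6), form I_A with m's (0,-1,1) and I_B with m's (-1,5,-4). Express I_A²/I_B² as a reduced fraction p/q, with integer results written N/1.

l's match ⇒ only the (l;m) 3-j factors differ between A and B.
A: triangle coeff Δ(1,5,6) = 1/858; Σ_t [0,0]: t=0:+1/17280 = 1/17280; (3j)²=35/858 [(1 5 6; 0 -1 1)], sign=-1
B: triangle coeff Δ(1,5,6) = 1/858; Σ_t [0,0]: t=0:+1/7257600 = 1/7257600; (3j)²=1/858 [(1 5 6; -1 5 -4)], sign=+1
I_A²/I_B² = (35/858)/(1/858) = 35/1

35/1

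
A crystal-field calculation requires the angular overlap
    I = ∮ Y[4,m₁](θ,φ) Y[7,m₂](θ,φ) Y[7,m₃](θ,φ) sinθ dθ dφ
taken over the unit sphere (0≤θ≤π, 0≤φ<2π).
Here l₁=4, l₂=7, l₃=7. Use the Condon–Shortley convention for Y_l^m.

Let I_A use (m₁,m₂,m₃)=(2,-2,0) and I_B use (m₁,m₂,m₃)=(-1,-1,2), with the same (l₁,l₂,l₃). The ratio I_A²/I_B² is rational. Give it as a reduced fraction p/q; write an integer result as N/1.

15463/12321

Shared (l₁,l₂,l₃)=(4,7,7): N and (l;000)² cancel in I_A²/I_B².
A: Δ = 4!·4!·10!/19! = 1/58198140; Racah Σ t=0..2: t=0:+1/1382400 t=1:−1/622080 t=2:+1/2903040 = -47/87091200; ⇒ 3j(4 7 7; 2 -2 0)² = 2209/277134, sgn +1
B: Δ = 4!·4!·10!/19! = 1/58198140; Racah Σ t=1..4: t=1:−1/2073600 t=2:+1/414720 t=3:−1/725760 t=4:+1/11612160 = 37/58060800; ⇒ 3j(4 7 7; -1 -1 2)² = 4107/646646, sgn -1
I_A²/I_B² = (2209/277134)/(4107/646646) = 15463/12321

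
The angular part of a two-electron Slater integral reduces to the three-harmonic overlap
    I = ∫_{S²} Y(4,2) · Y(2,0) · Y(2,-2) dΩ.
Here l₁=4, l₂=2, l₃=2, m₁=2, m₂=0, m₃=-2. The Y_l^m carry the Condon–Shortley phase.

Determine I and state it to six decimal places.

Rules hold: Σm=0, L=8 even, 2≤2≤6.
N = 9·5·5 = 225
Δ = 4!·4!·0!/9! = 1/630
Racah Σ t=2..2: t=2:+1/16 = 1/16
⇒ 3j(4 2 2; 0 0 0)² = 2/35, sgn +1
Racah Σ t=2..2: t=2:+1/96 = 1/96
⇒ 3j(4 2 2; 2 0 -2)² = 1/42, sgn +1
4πI² = N·(3j₀)²·(3jₘ)² = 15/49
I = +1·√(0.306122/4π) = 0.15607835

0.156078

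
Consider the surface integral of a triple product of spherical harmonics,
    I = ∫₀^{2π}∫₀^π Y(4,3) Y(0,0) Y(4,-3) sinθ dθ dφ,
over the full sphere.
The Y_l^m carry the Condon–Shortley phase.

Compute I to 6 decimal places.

-0.282095

Rules hold: Σm=0, L=8 even, 4≤4≤4.
N = 9·1·9 = 81
Δ = 0!·8!·0!/9! = 1/9
Racah Σ t=0..0: t=0:+1/576 = 1/576
⇒ 3j(4 0 4; 0 0 0)² = 1/9, sgn +1
Racah Σ t=0..0: t=0:+1/5040 = 1/5040
⇒ 3j(4 0 4; 3 0 -3)² = 1/9, sgn -1
4πI² = N·(3j₀)²·(3jₘ)² = 1/1
I = -1·√(1/4π) = -0.28209479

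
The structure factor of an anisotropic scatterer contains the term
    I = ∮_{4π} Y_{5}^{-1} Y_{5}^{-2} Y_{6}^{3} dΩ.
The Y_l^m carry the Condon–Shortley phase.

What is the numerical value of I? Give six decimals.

Checks pass: Σm=0; 16 even; l₃=6∈[0,10].
(2·5+1)(2·5+1)(2·6+1) = 1573
Δ: 4! 6! 6! / 17! → 1/28588560
sum: t=0:+1/345600 t=1:−1/13824 t=2:+1/5184 t=3:−1/13824 t=4:+1/345600 = 7/129600
3j²(5 5 6; 0 0 0) = Δ·Π!·Σ² = 80/7293  (sign +1)
sum: t=0:+1/622080 t=1:−1/34560 t=2:+1/23040 t=3:−1/155520 = 1/103680
3j²(5 5 6; -1 -2 3) = Δ·Π!·Σ² = 9/2431  (sign -1)
combine: 4πI² = 1573·80/7293·9/2431 = 240/3757
take √, sign -1: I = -0.07129845

-0.071298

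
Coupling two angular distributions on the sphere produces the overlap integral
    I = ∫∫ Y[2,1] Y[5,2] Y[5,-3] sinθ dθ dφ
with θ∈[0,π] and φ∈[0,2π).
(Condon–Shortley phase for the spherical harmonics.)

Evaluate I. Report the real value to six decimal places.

Checks pass: Σm=0; 12 even; l₃=5∈[3,7].
(2·2+1)(2·5+1)(2·5+1) = 605
Δ: 2! 2! 8! / 13! → 1/38610
sum: t=0:+1/2880 t=1:−1/576 t=2:+1/2880 = -1/960
3j²(2 5 5; 0 0 0) = Δ·Π!·Σ² = 10/429  (sign +1)
sum: t=0:+1/10080 t=1:−1/2880 = -1/4032
3j²(2 5 5; 1 2 -3) = Δ·Π!·Σ² = 10/429  (sign -1)
combine: 4πI² = 605·10/429·10/429 = 500/1521
take √, sign -1: I = -0.16173926

-0.161739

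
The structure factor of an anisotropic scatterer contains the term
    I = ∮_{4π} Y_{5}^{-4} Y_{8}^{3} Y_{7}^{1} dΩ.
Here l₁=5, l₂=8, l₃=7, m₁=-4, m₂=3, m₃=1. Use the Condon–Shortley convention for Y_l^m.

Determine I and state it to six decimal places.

Checks pass: Σm=0; 20 even; l₃=7∈[3,13].
(2·5+1)(2·8+1)(2·7+1) = 2805
Δ: 6! 4! 10! / 21! → 1/814773960
sum: t=1:−1/87091200 t=2:+1/4976640 t=3:−1/2073600 t=4:+1/4976640 t=5:−1/87091200 = -1/9676800
3j²(5 8 7; 0 0 0) = Δ·Π!·Σ² = 360/46189  (sign +1)
sum: t=5:−1/49766400 t=6:+1/62208000 = -1/248832000
3j²(5 8 7; -4 3 1) = Δ·Π!·Σ² = 21/20995  (sign -1)
combine: 4πI² = 2805·360/46189·21/20995 = 22680/1037153
take √, sign -1: I = -0.04171528

-0.041715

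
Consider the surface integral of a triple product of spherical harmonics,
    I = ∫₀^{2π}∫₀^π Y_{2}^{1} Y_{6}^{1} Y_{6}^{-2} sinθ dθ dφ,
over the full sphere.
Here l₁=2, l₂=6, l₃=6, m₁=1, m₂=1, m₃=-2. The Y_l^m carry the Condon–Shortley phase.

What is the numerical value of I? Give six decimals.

0.088837

m-sum 0 ✓  L=14 even ✓  4≤6≤8 ✓
Π(2lᵢ+1) = 5×13×13 = 845
triangle coeff Δ(2,6,6) = 1/90090
Σ_t [0,2]: t=0:+1/69120 t=1:−1/14400 t=2:+1/69120 = -7/172800
(3j)²=14/715 [(2 6 6; 0 0 0)], sign=-1
Σ_t [0,1]: t=0:+1/60480 t=1:−1/34560 = -1/80640
(3j)²=6/1001 [(2 6 6; 1 1 -2)], sign=-1
⇒ 4πI² = 12/121
I = (+1)√(12/121/(4π)) = 0.08883682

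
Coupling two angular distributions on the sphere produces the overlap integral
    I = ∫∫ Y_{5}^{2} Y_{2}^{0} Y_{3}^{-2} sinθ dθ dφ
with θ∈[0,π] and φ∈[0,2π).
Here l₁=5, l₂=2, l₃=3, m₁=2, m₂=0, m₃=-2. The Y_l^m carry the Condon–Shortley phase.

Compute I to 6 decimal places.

m-sum 0 ✓  L=10 even ✓  3≤3≤7 ✓
Π(2lᵢ+1) = 11×5×7 = 385
triangle coeff Δ(5,2,3) = 1/2310
Σ_t [2,2]: t=2:+1/144 = 1/144
(3j)²=10/231 [(5 2 3; 0 0 0)], sign=-1
Σ_t [2,2]: t=2:+1/480 = 1/480
(3j)²=3/110 [(5 2 3; 2 0 -2)], sign=-1
⇒ 4πI² = 5/11
I = (+1)√(5/11/(4π)) = 0.19018827

0.190188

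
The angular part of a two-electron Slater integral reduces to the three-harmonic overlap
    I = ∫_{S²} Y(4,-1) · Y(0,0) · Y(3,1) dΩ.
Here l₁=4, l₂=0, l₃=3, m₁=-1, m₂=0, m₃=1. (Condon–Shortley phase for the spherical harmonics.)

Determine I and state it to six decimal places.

|4−0|≤3≤4+0 violated ⇒ I = 0

0.000000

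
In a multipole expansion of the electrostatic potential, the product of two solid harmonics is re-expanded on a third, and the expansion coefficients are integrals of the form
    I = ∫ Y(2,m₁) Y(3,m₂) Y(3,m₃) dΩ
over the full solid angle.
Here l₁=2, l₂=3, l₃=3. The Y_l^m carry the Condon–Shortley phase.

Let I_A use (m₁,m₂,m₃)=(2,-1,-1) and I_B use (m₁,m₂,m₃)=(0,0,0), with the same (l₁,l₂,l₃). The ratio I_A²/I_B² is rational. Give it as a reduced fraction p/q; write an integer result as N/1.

Same 2,3,3: normalisation and zero-m 3j drop out of the ratio.
A: Δ: 2! 2! 4! / 9! → 1/3780; sum: t=0:+1/16 = 1/16; 3j²(2 3 3; 2 -1 -1) = Δ·Π!·Σ² = 2/35  (sign +1)
B: Δ: 2! 2! 4! / 9! → 1/3780; sum: t=0:+1/24 t=1:−1/4 t=2:+1/24 = -1/6; 3j²(2 3 3; 0 0 0) = Δ·Π!·Σ² = 4/105  (sign +1)
I_A²/I_B² = (2/35)/(4/105) = 3/2

3/2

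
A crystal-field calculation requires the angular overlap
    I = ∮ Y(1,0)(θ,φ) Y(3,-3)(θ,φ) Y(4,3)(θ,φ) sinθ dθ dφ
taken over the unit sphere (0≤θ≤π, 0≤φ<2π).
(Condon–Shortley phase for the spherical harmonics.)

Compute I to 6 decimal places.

Checks pass: Σm=0; 8 even; l₃=4∈[2,4].
(2·1+1)(2·3+1)(2·4+1) = 189
Δ: 0! 2! 6! / 9! → 1/252
sum: t=0:+1/36 = 1/36
3j²(1 3 4; 0 0 0) = Δ·Π!·Σ² = 4/63  (sign +1)
sum: t=0:+1/720 = 1/720
3j²(1 3 4; 0 -3 3) = Δ·Π!·Σ² = 1/36  (sign -1)
combine: 4πI² = 189·4/63·1/36 = 1/3
take √, sign -1: I = -0.16286750

-0.162868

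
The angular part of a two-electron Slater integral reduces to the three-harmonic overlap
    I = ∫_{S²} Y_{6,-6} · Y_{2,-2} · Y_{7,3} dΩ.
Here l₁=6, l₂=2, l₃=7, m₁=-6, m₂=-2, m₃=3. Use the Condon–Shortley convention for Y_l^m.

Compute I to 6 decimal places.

-6 − 2 + 3 = -5 ≠ 0: azimuthal integral kills it; I = 0

0.000000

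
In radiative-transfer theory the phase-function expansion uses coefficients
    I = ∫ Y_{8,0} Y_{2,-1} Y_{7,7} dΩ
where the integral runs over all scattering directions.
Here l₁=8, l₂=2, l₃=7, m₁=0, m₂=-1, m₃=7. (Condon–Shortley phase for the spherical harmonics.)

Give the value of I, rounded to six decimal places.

0.000000

Σmᵢ = 6 ≠ 0, so the φ-integral vanishes; I = 0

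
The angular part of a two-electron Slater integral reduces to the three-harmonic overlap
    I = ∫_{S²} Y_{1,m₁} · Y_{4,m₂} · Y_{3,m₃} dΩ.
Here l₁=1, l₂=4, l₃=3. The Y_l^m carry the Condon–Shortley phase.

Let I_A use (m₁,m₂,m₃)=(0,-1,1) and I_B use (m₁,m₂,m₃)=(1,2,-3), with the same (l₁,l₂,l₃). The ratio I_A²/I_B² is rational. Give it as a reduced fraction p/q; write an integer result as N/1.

15/1

Same 1,4,3: normalisation and zero-m 3j drop out of the ratio.
A: Δ: 2! 0! 6! / 9! → 1/252; sum: t=1:−1/48 = -1/48; 3j²(1 4 3; 0 -1 1) = Δ·Π!·Σ² = 5/84  (sign -1)
B: Δ: 2! 0! 6! / 9! → 1/252; sum: t=0:+1/1440 = 1/1440; 3j²(1 4 3; 1 2 -3) = Δ·Π!·Σ² = 1/252  (sign +1)
I_A²/I_B² = (5/84)/(1/252) = 15/1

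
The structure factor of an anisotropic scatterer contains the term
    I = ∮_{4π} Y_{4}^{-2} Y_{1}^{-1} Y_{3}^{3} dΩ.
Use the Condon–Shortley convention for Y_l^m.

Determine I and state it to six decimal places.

0.061558

Rules hold: Σm=0, L=8 even, 3≤3≤5.
N = 9·3·7 = 189
Δ = 2!·6!·0!/9! = 1/252
Racah Σ t=1..1: t=1:−1/36 = -1/36
⇒ 3j(4 1 3; 0 0 0)² = 4/63, sgn +1
Racah Σ t=0..0: t=0:+1/1440 = 1/1440
⇒ 3j(4 1 3; -2 -1 3)² = 1/252, sgn +1
4πI² = N·(3j₀)²·(3jₘ)² = 1/21
I = +1·√(0.047619/4π) = 0.06155813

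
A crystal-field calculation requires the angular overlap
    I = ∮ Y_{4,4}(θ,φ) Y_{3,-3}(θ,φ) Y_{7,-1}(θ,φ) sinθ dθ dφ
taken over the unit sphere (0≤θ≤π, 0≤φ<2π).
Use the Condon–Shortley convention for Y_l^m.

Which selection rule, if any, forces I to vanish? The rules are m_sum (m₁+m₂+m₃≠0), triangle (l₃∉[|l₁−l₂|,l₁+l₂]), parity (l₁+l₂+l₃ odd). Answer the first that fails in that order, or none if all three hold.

m₁+m₂+m₃ = 4 − 3 − 1 = 0  ✓
triangle: |4−3|=1 ≤ l₃=7 ≤ 4+3=7  ✓
parity: l₁+l₂+l₃ = 14 is even  ✓

none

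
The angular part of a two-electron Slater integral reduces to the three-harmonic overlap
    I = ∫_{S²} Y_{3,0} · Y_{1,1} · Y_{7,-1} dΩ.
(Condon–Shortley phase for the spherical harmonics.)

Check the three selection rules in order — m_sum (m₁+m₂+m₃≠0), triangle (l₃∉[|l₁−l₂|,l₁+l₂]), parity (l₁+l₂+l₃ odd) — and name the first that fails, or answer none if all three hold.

triangle

azimuthal sum: 0 + 1 − 1 = 0  ✓
2 ≤ 7 ≤ 4 (triangle on l)  ✗
L = 3 + 1 + 7 = 11 (odd)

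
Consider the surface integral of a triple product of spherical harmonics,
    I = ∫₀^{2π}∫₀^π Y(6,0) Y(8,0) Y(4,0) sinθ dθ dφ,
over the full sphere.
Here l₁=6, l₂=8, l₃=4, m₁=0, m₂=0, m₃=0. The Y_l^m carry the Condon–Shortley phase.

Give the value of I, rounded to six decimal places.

m-sum 0 ✓  L=18 even ✓  2≤4≤14 ✓
Π(2lᵢ+1) = 13×17×9 = 1989
triangle coeff Δ(6,8,4) = 1/23279256
Σ_t [4,6]: t=4:+1/1658880 t=5:−1/518400 t=6:+1/1658880 = -1/1382400
(3j)²=504/46189 [(6 8 4; 0 0 0)], sign=-1
(m-triple is (0,0,0) — same symbol as above.)
⇒ 4πI² = 2286144/9653501
I = (+1)√(2286144/9653501/(4π)) = 0.13727910

0.137279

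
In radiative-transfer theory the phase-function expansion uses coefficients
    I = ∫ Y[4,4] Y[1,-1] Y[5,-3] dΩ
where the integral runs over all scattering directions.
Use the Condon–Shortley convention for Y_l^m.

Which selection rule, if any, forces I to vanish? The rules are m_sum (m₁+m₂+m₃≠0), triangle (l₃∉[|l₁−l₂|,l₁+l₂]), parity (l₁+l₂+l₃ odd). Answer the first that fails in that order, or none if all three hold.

m₁+m₂+m₃ = 4 − 1 − 3 = 0  ✓
triangle: |4−1|=3 ≤ l₃=5 ≤ 4+1=5  ✓
parity: l₁+l₂+l₃ = 10 is even  ✓

none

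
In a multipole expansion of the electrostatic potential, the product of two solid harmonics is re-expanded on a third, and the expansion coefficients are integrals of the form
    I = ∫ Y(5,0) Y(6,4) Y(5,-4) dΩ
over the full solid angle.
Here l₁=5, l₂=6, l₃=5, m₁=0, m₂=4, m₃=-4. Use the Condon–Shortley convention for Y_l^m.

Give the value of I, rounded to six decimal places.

Rules hold: Σm=0, L=16 even, 1≤5≤11.
N = 11·13·11 = 1573
Δ = 6!·4!·6!/17! = 1/28588560
Racah Σ t=1..5: t=1:−1/345600 t=2:+1/13824 t=3:−1/5184 t=4:+1/13824 t=5:−1/345600 = -7/129600
⇒ 3j(5 6 5; 0 0 0)² = 80/7293, sgn +1
Racah Σ t=4..5: t=4:+1/207360 t=5:−1/345600 = 1/518400
⇒ 3j(5 6 5; 0 4 -4)² = 12/2431, sgn -1
4πI² = N·(3j₀)²·(3jₘ)² = 320/3757
I = -1·√(0.0851743/4π) = -0.08232836

-0.082328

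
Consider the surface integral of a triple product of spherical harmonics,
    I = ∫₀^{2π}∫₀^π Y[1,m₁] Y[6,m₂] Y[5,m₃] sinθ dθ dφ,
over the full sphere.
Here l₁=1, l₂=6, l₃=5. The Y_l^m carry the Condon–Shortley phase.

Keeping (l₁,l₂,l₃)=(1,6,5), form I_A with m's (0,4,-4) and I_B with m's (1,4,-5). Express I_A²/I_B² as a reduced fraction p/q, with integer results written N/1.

20/1

Shared (l₁,l₂,l₃)=(1,6,5): N and (l;000)² cancel in I_A²/I_B².
A: Δ = 2!·0!·10!/13! = 1/858; Racah Σ t=1..1: t=1:−1/362880 = -1/362880; ⇒ 3j(1 6 5; 0 4 -4)² = 10/429, sgn +1
B: Δ = 2!·0!·10!/13! = 1/858; Racah Σ t=0..0: t=0:+1/7257600 = 1/7257600; ⇒ 3j(1 6 5; 1 4 -5)² = 1/858, sgn +1
I_A²/I_B² = (10/429)/(1/858) = 20/1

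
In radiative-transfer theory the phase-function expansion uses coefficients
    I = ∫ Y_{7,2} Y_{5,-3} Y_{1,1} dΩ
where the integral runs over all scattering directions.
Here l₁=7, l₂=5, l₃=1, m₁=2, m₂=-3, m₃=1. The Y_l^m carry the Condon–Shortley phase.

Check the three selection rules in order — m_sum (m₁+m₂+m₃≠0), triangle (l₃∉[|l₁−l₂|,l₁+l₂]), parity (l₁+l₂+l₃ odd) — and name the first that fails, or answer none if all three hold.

azimuthal sum: 2 − 3 + 1 = 0  ✓
2 ≤ 1 ≤ 12 (triangle on l)  ✗
L = 7 + 5 + 1 = 13 (odd)

triangle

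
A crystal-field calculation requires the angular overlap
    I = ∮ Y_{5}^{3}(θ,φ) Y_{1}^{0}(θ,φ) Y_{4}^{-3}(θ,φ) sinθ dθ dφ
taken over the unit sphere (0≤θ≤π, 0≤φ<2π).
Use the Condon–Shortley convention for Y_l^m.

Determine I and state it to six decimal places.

Checks pass: Σm=0; 10 even; l₃=4∈[4,6].
(2·5+1)(2·1+1)(2·4+1) = 297
Δ: 2! 8! 0! / 11! → 1/495
sum: t=1:−1/576 = -1/576
3j²(5 1 4; 0 0 0) = Δ·Π!·Σ² = 5/99  (sign -1)
sum: t=1:−1/5040 = -1/5040
3j²(5 1 4; 3 0 -3) = Δ·Π!·Σ² = 16/495  (sign +1)
combine: 4πI² = 297·5/99·16/495 = 16/33
take √, sign -1: I = -0.19642560

-0.196426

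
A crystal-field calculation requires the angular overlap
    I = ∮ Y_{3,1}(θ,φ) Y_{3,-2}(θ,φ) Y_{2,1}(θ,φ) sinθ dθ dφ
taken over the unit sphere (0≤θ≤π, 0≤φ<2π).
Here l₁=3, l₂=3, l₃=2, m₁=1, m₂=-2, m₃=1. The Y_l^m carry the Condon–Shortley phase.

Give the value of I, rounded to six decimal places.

0.162868

m-sum 0 ✓  L=8 even ✓  0≤2≤6 ✓
Π(2lᵢ+1) = 7×7×5 = 245
triangle coeff Δ(3,3,2) = 1/3780
Σ_t [1,3]: t=1:−1/24 t=2:+1/4 t=3:−1/24 = 1/6
(3j)²=4/105 [(3 3 2; 0 0 0)], sign=+1
Σ_t [0,1]: t=0:+1/48 t=1:−1/12 = -1/16
(3j)²=1/28 [(3 3 2; 1 -2 1)], sign=+1
⇒ 4πI² = 1/3
I = (+1)√(1/3/(4π)) = 0.16286750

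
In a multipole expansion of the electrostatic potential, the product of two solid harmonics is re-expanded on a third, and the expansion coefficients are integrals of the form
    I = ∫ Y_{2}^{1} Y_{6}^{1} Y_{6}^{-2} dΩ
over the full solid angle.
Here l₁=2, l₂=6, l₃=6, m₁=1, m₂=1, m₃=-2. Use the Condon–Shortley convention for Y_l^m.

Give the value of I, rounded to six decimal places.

m-sum 0 ✓  L=14 even ✓  4≤6≤8 ✓
Π(2lᵢ+1) = 5×13×13 = 845
triangle coeff Δ(2,6,6) = 1/90090
Σ_t [0,2]: t=0:+1/69120 t=1:−1/14400 t=2:+1/69120 = -7/172800
(3j)²=14/715 [(2 6 6; 0 0 0)], sign=-1
Σ_t [0,1]: t=0:+1/60480 t=1:−1/34560 = -1/80640
(3j)²=6/1001 [(2 6 6; 1 1 -2)], sign=-1
⇒ 4πI² = 12/121
I = (+1)√(12/121/(4π)) = 0.08883682

0.088837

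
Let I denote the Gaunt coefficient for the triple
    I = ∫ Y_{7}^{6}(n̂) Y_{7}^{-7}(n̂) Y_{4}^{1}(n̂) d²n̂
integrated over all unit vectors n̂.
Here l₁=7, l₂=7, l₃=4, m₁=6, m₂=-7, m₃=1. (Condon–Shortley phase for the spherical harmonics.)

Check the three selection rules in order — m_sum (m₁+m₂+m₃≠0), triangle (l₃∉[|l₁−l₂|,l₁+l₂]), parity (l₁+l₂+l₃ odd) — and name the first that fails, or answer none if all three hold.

Σmᵢ = 0  ✓
l₃∈[|l₁−l₂|,l₁+l₂]=[0,14], have l₃=4  ✓
Σlᵢ = 18 ⇒ even  ✓

none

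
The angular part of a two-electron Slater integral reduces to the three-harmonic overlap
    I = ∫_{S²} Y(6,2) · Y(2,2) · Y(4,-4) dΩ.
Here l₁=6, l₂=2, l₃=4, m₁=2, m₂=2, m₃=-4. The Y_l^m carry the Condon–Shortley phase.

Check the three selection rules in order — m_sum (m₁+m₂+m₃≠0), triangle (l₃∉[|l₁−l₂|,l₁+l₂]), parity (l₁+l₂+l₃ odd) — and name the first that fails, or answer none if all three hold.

none

m₁+m₂+m₃ = 2 + 2 − 4 = 0  ✓
triangle: |6−2|=4 ≤ l₃=4 ≤ 6+2=8  ✓
parity: l₁+l₂+l₃ = 12 is even  ✓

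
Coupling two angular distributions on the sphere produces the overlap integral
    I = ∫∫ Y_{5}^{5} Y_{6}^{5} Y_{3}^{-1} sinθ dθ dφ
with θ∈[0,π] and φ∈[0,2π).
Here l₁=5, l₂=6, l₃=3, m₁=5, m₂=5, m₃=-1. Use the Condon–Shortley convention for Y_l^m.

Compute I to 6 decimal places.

Σmᵢ = 9 ≠ 0, so the φ-integral vanishes; I = 0

0.000000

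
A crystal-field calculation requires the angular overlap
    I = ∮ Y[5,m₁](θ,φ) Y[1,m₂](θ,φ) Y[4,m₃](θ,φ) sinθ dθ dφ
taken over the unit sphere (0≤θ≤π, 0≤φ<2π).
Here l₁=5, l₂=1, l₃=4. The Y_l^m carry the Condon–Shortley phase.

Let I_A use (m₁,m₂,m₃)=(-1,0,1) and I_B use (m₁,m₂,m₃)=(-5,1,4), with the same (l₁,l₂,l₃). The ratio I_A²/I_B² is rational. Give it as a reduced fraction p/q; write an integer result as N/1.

Same 5,1,4: normalisation and zero-m 3j drop out of the ratio.
A: Δ: 2! 8! 0! / 11! → 1/495; sum: t=1:−1/720 = -1/720; 3j²(5 1 4; -1 0 1) = Δ·Π!·Σ² = 8/165  (sign +1)
B: Δ: 2! 8! 0! / 11! → 1/495; sum: t=2:+1/80640 = 1/80640; 3j²(5 1 4; -5 1 4) = Δ·Π!·Σ² = 1/11  (sign +1)
I_A²/I_B² = (8/165)/(1/11) = 8/15

8/15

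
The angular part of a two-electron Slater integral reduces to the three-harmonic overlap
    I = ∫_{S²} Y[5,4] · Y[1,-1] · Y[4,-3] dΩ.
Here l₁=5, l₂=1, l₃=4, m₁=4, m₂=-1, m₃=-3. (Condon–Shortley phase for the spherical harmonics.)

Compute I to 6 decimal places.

0.294638

Rules hold: Σm=0, L=10 even, 4≤4≤6.
N = 11·3·9 = 297
Δ = 2!·8!·0!/11! = 1/495
Racah Σ t=1..1: t=1:−1/576 = -1/576
⇒ 3j(5 1 4; 0 0 0)² = 5/99, sgn -1
Racah Σ t=0..0: t=0:+1/10080 = 1/10080
⇒ 3j(5 1 4; 4 -1 -3)² = 4/55, sgn -1
4πI² = N·(3j₀)²·(3jₘ)² = 12/11
I = +1·√(1.09091/4π) = 0.29463840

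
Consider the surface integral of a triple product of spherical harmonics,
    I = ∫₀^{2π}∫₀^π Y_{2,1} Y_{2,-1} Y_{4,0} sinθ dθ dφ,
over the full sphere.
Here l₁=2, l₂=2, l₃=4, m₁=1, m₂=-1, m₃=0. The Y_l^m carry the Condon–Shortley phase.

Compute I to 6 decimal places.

m-sum 0 ✓  L=8 even ✓  0≤4≤4 ✓
Π(2lᵢ+1) = 5×5×9 = 225
triangle coeff Δ(2,2,4) = 1/630
Σ_t [0,0]: t=0:+1/16 = 1/16
(3j)²=2/35 [(2 2 4; 0 0 0)], sign=+1
Σ_t [0,0]: t=0:+1/36 = 1/36
(3j)²=8/315 [(2 2 4; 1 -1 0)], sign=+1
⇒ 4πI² = 16/49
I = (+1)√(16/49/(4π)) = 0.16119702

0.161197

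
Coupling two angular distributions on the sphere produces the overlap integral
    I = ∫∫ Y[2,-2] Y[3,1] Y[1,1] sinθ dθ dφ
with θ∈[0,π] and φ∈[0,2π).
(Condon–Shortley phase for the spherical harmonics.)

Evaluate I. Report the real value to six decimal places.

-0.082589

Checks pass: Σm=0; 6 even; l₃=1∈[1,5].
(2·2+1)(2·3+1)(2·1+1) = 105
Δ: 4! 0! 2! / 7! → 1/105
sum: t=2:+1/4 = 1/4
3j²(2 3 1; 0 0 0) = Δ·Π!·Σ² = 3/35  (sign -1)
sum: t=4:+1/48 = 1/48
3j²(2 3 1; -2 1 1) = Δ·Π!·Σ² = 1/105  (sign +1)
combine: 4πI² = 105·3/35·1/105 = 3/35
take √, sign -1: I = -0.08258890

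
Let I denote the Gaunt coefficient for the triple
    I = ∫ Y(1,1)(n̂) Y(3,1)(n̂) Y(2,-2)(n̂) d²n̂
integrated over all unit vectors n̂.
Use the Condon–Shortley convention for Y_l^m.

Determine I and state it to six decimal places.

Checks pass: Σm=0; 6 even; l₃=2∈[2,4].
(2·1+1)(2·3+1)(2·2+1) = 105
Δ: 2! 0! 4! / 7! → 1/105
sum: t=1:−1/4 = -1/4
3j²(1 3 2; 0 0 0) = Δ·Π!·Σ² = 3/35  (sign -1)
sum: t=0:+1/48 = 1/48
3j²(1 3 2; 1 1 -2) = Δ·Π!·Σ² = 1/105  (sign +1)
combine: 4πI² = 105·3/35·1/105 = 3/35
take √, sign -1: I = -0.08258890

-0.082589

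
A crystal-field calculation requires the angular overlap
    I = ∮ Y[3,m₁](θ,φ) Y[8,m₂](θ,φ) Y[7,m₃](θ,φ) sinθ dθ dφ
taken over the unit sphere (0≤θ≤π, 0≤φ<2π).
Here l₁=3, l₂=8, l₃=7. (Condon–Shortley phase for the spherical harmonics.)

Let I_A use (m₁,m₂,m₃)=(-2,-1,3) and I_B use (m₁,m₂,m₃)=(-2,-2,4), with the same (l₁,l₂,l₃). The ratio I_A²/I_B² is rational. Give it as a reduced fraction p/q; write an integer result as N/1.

Same 3,8,7: normalisation and zero-m 3j drop out of the ratio.
A: Δ: 4! 2! 12! / 19! → 1/5290740; sum: t=3:−1/11612160 t=4:+1/52254720 = -1/14929920; 3j²(3 8 7; -2 -1 3) = Δ·Π!·Σ² = 1225/75582  (sign -1)
B: Δ: 4! 2! 12! / 19! → 1/5290740; sum: t=3:−1/26127360 t=4:+1/174182400 = -17/522547200; 3j²(3 8 7; -2 -2 4) = Δ·Π!·Σ² = 935/62244  (sign +1)
I_A²/I_B² = (1225/75582)/(935/62244) = 3430/3179

3430/3179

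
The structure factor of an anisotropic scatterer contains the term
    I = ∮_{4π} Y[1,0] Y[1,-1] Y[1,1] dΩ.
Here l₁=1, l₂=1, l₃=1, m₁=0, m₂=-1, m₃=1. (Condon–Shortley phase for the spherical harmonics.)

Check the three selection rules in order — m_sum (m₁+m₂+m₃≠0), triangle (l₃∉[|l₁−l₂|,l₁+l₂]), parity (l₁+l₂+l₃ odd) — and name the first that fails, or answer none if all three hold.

parity

m₁+m₂+m₃ = 0 − 1 + 1 = 0  ✓
triangle: |1−1|=0 ≤ l₃=1 ≤ 1+1=2  ✓
parity: l₁+l₂+l₃ = 3 is odd  ✗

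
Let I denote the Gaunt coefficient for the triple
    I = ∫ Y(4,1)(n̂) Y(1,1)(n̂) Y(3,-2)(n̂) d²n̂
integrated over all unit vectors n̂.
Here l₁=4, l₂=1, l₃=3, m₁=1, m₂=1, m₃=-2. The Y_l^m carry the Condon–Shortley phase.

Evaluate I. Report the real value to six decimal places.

m-sum 0 ✓  L=8 even ✓  3≤3≤5 ✓
Π(2lᵢ+1) = 9×3×7 = 189
triangle coeff Δ(4,1,3) = 1/252
Σ_t [1,1]: t=1:−1/36 = -1/36
(3j)²=4/63 [(4 1 3; 0 0 0)], sign=+1
Σ_t [2,2]: t=2:+1/240 = 1/240
(3j)²=1/84 [(4 1 3; 1 1 -2)], sign=-1
⇒ 4πI² = 1/7
I = (-1)√(1/7/(4π)) = -0.10662181

-0.106622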